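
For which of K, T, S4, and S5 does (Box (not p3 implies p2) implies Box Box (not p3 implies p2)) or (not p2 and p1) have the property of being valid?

S4-tableau for the negation not ((Box (not p3 implies p2) implies Box Box (not p3 implies p2)) or (not p2 and p1)):
1. not ((Box (not p3 implies p2) implies Box Box (not p3 implies p2)) or (not p2 and p1)), w0
2. not (Box (not p3 implies p2) implies Box Box (not p3 implies p2)), w0
3. not (not p2 and p1), w0
4. Box (not p3 implies p2), w0
5. not Box Box (not p3 implies p2), w0
6. not p3 implies p2, w0
7. not p1, w0
8. p2, w0
9. not Box (not p3 implies p2), w1
10. not p3 implies p2, w1
11. p2, w1
12. not (not p3 implies p2), w2
13. not p3, w2
14. not p2, w2
15. not p3 implies p2, w2
16. p2, w2
Accessibility: w0Rw0, w0Rw1, w0Rw2, w1Rw1, w1Rw2, w2Rw2
Branch closes: p2 and not p2 both at w2.
Every branch closes (one shown): valid in S4, hence also in S5 (every theorem of S4 is a theorem of S5).
T-tableau for the negation not ((Box (not p3 implies p2) implies Box Box (not p3 implies p2)) or (not p2 and p1)):
1. not ((Box (not p3 implies p2) implies Box Box (not p3 implies p2)) or (not p2 and p1)), w0
2. not (Box (not p3 implies p2) implies Box Box (not p3 implies p2)), w0
3. not (not p2 and p1), w0
4. Box (not p3 implies p2), w0
5. not Box Box (not p3 implies p2), w0
6. not p3 implies p2, w0
7. not p1, w0
8. p2, w0
9. not Box (not p3 implies p2), w1
10. not p3 implies p2, w1
11. p2, w1
12. not (not p3 implies p2), w2
13. not p3, w2
14. not p2, w2
Accessibility: w0Rw0, w0Rw1, w1Rw1, w1Rw2, w2Rw2
Complete open branch: countermodel on a T-frame, so not valid in T, nor in K (the same frame is also a K-frame).

S4, S5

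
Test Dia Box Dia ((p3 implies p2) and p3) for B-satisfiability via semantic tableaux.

Satisfiable (open branch found)

1. Dia Box Dia ((p3 implies p2) and p3), u
2. Box Dia ((p3 implies p2) and p3), v
3. Dia ((p3 implies p2) and p3), u
4. Dia ((p3 implies p2) and p3), v
5. (p3 implies p2) and p3, w
6. p3 implies p2, w
7. p3, w
8. p2, w
9. (p3 implies p2) and p3, x
10. p3 implies p2, x
11. p3, x
12. Dia ((p3 implies p2) and p3), x
13. p2, x
14. (p3 implies p2) and p3, y
15. p3 implies p2, y
16. p3, y
17. p2, y
Accessibility: uRu, uRv, uRw, vRu, vRv, vRx, wRu, wRw, xRv, xRx, xRy, yRx, yRy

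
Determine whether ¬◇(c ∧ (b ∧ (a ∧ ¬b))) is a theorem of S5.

Valid in S5

Tableau for the negation ◇(c ∧ (b ∧ (a ∧ ¬b))):
1. ◇(c ∧ (b ∧ (a ∧ ¬b))), 0
2. c ∧ (b ∧ (a ∧ ¬b)), 1
3. c, 1
4. b ∧ (a ∧ ¬b), 1
5. b, 1
6. a ∧ ¬b, 1
7. a, 1
8. ¬b, 1
Accessibility: 0R0, 0R1, 1R0, 1R1
Branch closes: b and ¬b both at 1.
Every branch of the negation's tableau closes; the branch above is one of them.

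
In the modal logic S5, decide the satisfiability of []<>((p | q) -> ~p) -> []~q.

Satisfiable (open branch found)

1. []<>((p | q) -> ~p) -> []~q, 0
2. []~q, 0
3. ~q, 0
Accessibility: 0R0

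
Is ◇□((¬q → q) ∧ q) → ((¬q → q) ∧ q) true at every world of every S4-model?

Tableau for the negation ¬(◇□((¬q → q) ∧ q) → ((¬q → q) ∧ q)):
1. ¬(◇□((¬q → q) ∧ q) → ((¬q → q) ∧ q)), 0
2. ◇□((¬q → q) ∧ q), 0
3. ¬((¬q → q) ∧ q), 0
4. ¬q, 0
5. □((¬q → q) ∧ q), 1
6. (¬q → q) ∧ q, 1
7. ¬q → q, 1
8. q, 1
Accessibility: 0R0, 0R1, 1R1
The negation has an open branch (countermodel exists).

Invalid (countermodel exists)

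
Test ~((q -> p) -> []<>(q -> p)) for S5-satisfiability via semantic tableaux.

Unsatisfiable (every branch closes)

1. ~((q -> p) -> []<>(q -> p)), u
2. q -> p, u
3. ~[]<>(q -> p), u
4. p, u
5. ~<>(q -> p), v
6. ~(q -> p), u
7. q, u
8. ~p, u
Accessibility: uRu, uRv, vRu, vRv
Branch closes: p and ~p both at u.
Every branch closes; the branch above is one of them.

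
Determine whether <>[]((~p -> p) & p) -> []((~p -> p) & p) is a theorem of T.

Not valid

Tableau for the negation ~(<>[]((~p -> p) & p) -> []((~p -> p) & p)):
1. ~(<>[]((~p -> p) & p) -> []((~p -> p) & p)), u
2. <>[]((~p -> p) & p), u
3. ~[]((~p -> p) & p), u
4. []((~p -> p) & p), v
5. (~p -> p) & p, v
6. ~p -> p, v
7. p, v
8. ~((~p -> p) & p), w
9. ~p, w
Accessibility: uRu, uRv, uRw, vRv, wRw
The negation has an open branch (countermodel exists).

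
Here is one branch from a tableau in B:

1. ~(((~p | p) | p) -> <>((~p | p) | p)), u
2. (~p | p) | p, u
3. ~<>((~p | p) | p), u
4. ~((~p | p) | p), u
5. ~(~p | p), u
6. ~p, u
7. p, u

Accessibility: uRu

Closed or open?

Both p and ~p appear at u.

Closed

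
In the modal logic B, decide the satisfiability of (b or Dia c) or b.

1. (b or Dia c) or b, u
2. b, u   [or-rule on 1 (branches; this branch)]
Accessibility: uRu

Satisfiable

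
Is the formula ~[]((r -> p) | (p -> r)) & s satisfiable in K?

Unsatisfiable

1. ~[]((r -> p) | (p -> r)) & s, w0
2. ~[]((r -> p) | (p -> r)), w0
3. s, w0
4. ~((r -> p) | (p -> r)), w1
5. ~(r -> p), w1
6. ~(p -> r), w1
7. r, w1
8. ~p, w1
9. p, w1
10. ~r, w1
Accessibility: w0Rw1
Branch closes: p and ~p both at w1.
(One branch shown.) All branches close.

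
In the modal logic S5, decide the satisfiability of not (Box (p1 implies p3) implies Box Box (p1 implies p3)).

1. not (Box (p1 implies p3) implies Box Box (p1 implies p3)), u
2. Box (p1 implies p3), u
3. not Box Box (p1 implies p3), u
4. p1 implies p3, u
5. p3, u
6. not Box (p1 implies p3), v
7. p1 implies p3, v
8. p3, v
9. not (p1 implies p3), w
10. p1, w
11. not p3, w
12. p1 implies p3, w
13. p3, w
Accessibility: uRu, uRv, uRw, vRu, vRv, vRw, wRu, wRv, wRw
Branch closes: p3 and not p3 both at w.
Every branch closes; the branch above is one of them.

Unsatisfiable (every branch closes)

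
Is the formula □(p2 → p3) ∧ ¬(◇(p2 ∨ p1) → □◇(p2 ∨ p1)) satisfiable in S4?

1. □(p2 → p3) ∧ ¬(◇(p2 ∨ p1) → □◇(p2 ∨ p1)), w0
2. □(p2 → p3), w0
3. ¬(◇(p2 ∨ p1) → □◇(p2 ∨ p1)), w0
4. ◇(p2 ∨ p1), w0
5. ¬□◇(p2 ∨ p1), w0
6. p2 → p3, w0
7. p3, w0
8. p2 ∨ p1, w1
9. p2 → p3, w1
10. p1, w1
11. p3, w1
12. ¬◇(p2 ∨ p1), w2
13. p2 → p3, w2
14. ¬(p2 ∨ p1), w2
15. ¬p2, w2
16. ¬p1, w2
17. p3, w2
Accessibility: w0Rw0, w0Rw1, w0Rw2, w1Rw1, w2Rw2

Satisfiable (open branch found)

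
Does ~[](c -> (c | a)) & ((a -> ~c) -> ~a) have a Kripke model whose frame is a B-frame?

1. ~[](c -> (c | a)) & ((a -> ~c) -> ~a), 0
2. ~[](c -> (c | a)), 0
3. (a -> ~c) -> ~a, 0
4. ~(a -> ~c), 0
5. a, 0
6. c, 0
7. ~(c -> (c | a)), 1
8. c, 1
9. ~(c | a), 1
10. ~c, 1
11. ~a, 1
Accessibility: 0R0, 0R1, 1R0, 1R1
Branch closes: c and ~c both at 1.
(One branch shown.) All branches close.

Unsatisfiable (every branch closes)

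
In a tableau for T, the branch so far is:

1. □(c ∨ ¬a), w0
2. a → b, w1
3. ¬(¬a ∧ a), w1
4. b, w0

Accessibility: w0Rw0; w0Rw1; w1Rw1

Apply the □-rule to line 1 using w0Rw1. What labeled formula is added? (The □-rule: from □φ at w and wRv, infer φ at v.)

c ∨ ¬a, w1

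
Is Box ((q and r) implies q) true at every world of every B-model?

Tableau for the negation not Box ((q and r) implies q):
1. not Box ((q and r) implies q), u
2. not ((q and r) implies q), v   [neg-Box-rule on 1: fresh world v, uRv]
3. q and r, v   [neg-implies-rule on 2]
4. not q, v   [neg-implies-rule on 2]
5. q, v   [and-rule on 3]
6. r, v   [and-rule on 3]
Accessibility: uRu, uRv, vRu, vRv
Branch closes: q and not q both at v.
Every branch of the negation's tableau closes; the branch above is one of them.

Valid in B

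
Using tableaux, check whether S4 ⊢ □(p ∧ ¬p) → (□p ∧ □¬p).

Tableau for the negation ¬(□(p ∧ ¬p) → (□p ∧ □¬p)):
1. ¬(□(p ∧ ¬p) → (□p ∧ □¬p)), w0
2. □(p ∧ ¬p), w0
3. ¬(□p ∧ □¬p), w0
4. p ∧ ¬p, w0
5. p, w0
6. ¬p, w0
Accessibility: w0Rw0
Branch closes: p and ¬p both at w0.
Every branch of the negation's tableau closes; the branch above is one of them.

Valid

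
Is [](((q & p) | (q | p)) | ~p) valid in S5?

Tableau for the negation ~[](((q & p) | (q | p)) | ~p):
1. ~[](((q & p) | (q | p)) | ~p), u
2. ~(((q & p) | (q | p)) | ~p), v
3. ~((q & p) | (q | p)), v
4. p, v
5. ~(q & p), v
6. ~(q | p), v
7. ~q, v
8. ~p, v
Accessibility: uRu, uRv, vRu, vRv
Branch closes: p and ~p both at v.
All branches of the negation close; one closing branch shown above.

Valid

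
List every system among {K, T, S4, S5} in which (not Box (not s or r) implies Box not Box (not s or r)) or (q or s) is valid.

S5

S5-tableau for the negation not ((not Box (not s or r) implies Box not Box (not s or r)) or (q or s)):
1. not ((not Box (not s or r) implies Box not Box (not s or r)) or (q or s)), u
2. not (not Box (not s or r) implies Box not Box (not s or r)), u   [neg-or-rule on 1]
3. not (q or s), u   [neg-or-rule on 1]
4. not Box (not s or r), u   [neg-implies-rule on 2]
5. not Box not Box (not s or r), u   [neg-implies-rule on 2]
6. not q, u   [neg-or-rule on 3]
7. not s, u   [neg-or-rule on 3]
8. not (not s or r), v   [neg-Box-rule on 4: fresh world v, uRv]
9. s, v   [neg-or-rule on 8]
10. not r, v   [neg-or-rule on 8]
11. Box (not s or r), w   [neg-Box-rule on 5: fresh world w, uRw]
12. not s or r, u   [Box-rule on 11 via wRu]
13. not s or r, v   [Box-rule on 11 via wRv]
14. not s or r, w   [Box-rule on 11 via wRw]
15. r, u   [or-rule on 12 (branches; this branch)]
16. r, v   [or-rule on 13 (branches; this branch)]
Accessibility: uRu, uRv, uRw, vRu, vRv, vRw, wRu, wRv, wRw
Branch closes: r and not r both at v.
Every branch closes (one shown): valid in S5.
S4-tableau for the negation not ((not Box (not s or r) implies Box not Box (not s or r)) or (q or s)):
1. not ((not Box (not s or r) implies Box not Box (not s or r)) or (q or s)), u
2. not (not Box (not s or r) implies Box not Box (not s or r)), u   [neg-or-rule on 1]
3. not (q or s), u   [neg-or-rule on 1]
4. not Box (not s or r), u   [neg-implies-rule on 2]
5. not Box not Box (not s or r), u   [neg-implies-rule on 2]
6. not q, u   [neg-or-rule on 3]
7. not s, u   [neg-or-rule on 3]
8. not (not s or r), v   [neg-Box-rule on 4: fresh world v, uRv]
9. s, v   [neg-or-rule on 8]
10. not r, v   [neg-or-rule on 8]
11. Box (not s or r), w   [neg-Box-rule on 5: fresh world w, uRw]
12. not s or r, w   [Box-rule on 11 via wRw]
13. r, w   [or-rule on 12 (branches; this branch)]
Accessibility: uRu, uRv, uRw, vRv, wRw
Complete open branch: countermodel on an S4-frame, so not valid in S4, nor in K, T (the same frame is also a K-frame and a T-frame).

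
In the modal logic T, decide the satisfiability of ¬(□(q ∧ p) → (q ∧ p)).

1. ¬(□(q ∧ p) → (q ∧ p)), 0
2. □(q ∧ p), 0   [¬→-rule on 1]
3. ¬(q ∧ p), 0   [¬→-rule on 1]
4. q ∧ p, 0   [□-rule on 2 via 0R0]
5. q, 0   [∧-rule on 4]
6. p, 0   [∧-rule on 4]
7. ¬p, 0   [¬∧-rule on 3 (branches; this branch)]
Accessibility: 0R0
Branch closes: p and ¬p both at 0.
(One branch shown.) All branches close.

Unsatisfiable (every branch closes)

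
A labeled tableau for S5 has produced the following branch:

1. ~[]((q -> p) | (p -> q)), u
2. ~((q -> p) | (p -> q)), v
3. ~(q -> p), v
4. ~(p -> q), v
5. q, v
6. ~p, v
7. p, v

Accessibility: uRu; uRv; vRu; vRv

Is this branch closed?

Yes, closed

Both p and ~p appear at v.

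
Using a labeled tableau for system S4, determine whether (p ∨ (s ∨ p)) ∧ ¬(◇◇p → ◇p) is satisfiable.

1. (p ∨ (s ∨ p)) ∧ ¬(◇◇p → ◇p), w0
2. p ∨ (s ∨ p), w0
3. ¬(◇◇p → ◇p), w0
4. ◇◇p, w0
5. ¬◇p, w0
6. ¬p, w0
7. s ∨ p, w0
8. s, w0
9. ◇p, w1
10. ¬p, w1
11. p, w2
12. ¬p, w2
Accessibility: w0Rw0, w0Rw1, w0Rw2, w1Rw1, w1Rw2, w2Rw2
Branch closes: p and ¬p both at w2.
(One branch shown.) All branches close.

No, unsatisfiable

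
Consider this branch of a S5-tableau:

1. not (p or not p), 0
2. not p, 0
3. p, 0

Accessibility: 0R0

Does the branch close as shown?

Closed

Both p and not p appear at 0.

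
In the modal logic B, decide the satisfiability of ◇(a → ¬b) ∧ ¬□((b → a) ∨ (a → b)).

1. ◇(a → ¬b) ∧ ¬□((b → a) ∨ (a → b)), u
2. ◇(a → ¬b), u
3. ¬□((b → a) ∨ (a → b)), u
4. a → ¬b, v
5. ¬b, v
6. ¬((b → a) ∨ (a → b)), w
7. ¬(b → a), w
8. ¬(a → b), w
9. b, w
10. ¬a, w
11. a, w
12. ¬b, w
Accessibility: uRu, uRv, uRw, vRu, vRv, wRu, wRw
Branch closes: a and ¬a both at w.
(One branch shown.) All branches close.

Unsatisfiable (every branch closes)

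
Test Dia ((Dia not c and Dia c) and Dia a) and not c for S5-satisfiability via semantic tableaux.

Satisfiable

1. Dia ((Dia not c and Dia c) and Dia a) and not c, 0
2. Dia ((Dia not c and Dia c) and Dia a), 0
3. not c, 0
4. (Dia not c and Dia c) and Dia a, 1
5. Dia not c and Dia c, 1
6. Dia a, 1
7. Dia not c, 1
8. Dia c, 1
9. a, 2
10. not c, 3
11. c, 4
Accessibility: 0R0, 0R1, 0R2, 0R3, 0R4, 1R0, 1R1, 1R2, 1R3, 1R4, 2R0, 2R1, 2R2, 2R3, 2R4, 3R0, 3R1, 3R2, 3R3, 3R4, 4R0, 4R1, 4R2, 4R3, 4R4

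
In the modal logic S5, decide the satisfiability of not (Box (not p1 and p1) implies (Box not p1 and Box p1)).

1. not (Box (not p1 and p1) implies (Box not p1 and Box p1)), u
2. Box (not p1 and p1), u   [neg-implies-rule on 1]
3. not (Box not p1 and Box p1), u   [neg-implies-rule on 1]
4. not p1 and p1, u   [Box-rule on 2 via uRu]
5. not p1, u   [and-rule on 4]
6. p1, u   [and-rule on 4]
Accessibility: uRu
Branch closes: p1 and not p1 both at u.
Every branch closes; the branch above is one of them.

Unsatisfiable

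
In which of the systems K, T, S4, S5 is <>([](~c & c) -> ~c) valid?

T-tableau for the negation ~<>([](~c & c) -> ~c):
1. ~<>([](~c & c) -> ~c), u
2. ~([](~c & c) -> ~c), u
3. [](~c & c), u
4. c, u
5. ~c & c, u
6. ~c, u
Accessibility: uRu
Branch closes: c and ~c both at u.
Every branch closes (one shown): valid in T, hence also in S4, S5 (every theorem of T is a theorem of S4 and S5).
K-tableau for the negation ~<>([](~c & c) -> ~c):
1. ~<>([](~c & c) -> ~c), u
Complete open branch: countermodel on a K-frame, so not valid in K.

T, S4, S5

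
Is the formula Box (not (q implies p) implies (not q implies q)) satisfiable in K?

1. Box (not (q implies p) implies (not q implies q)), w0

Yes, satisfiable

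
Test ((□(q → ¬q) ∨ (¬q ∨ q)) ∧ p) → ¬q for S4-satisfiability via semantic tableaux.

1. ((□(q → ¬q) ∨ (¬q ∨ q)) ∧ p) → ¬q, w0
2. ¬q, w0
Accessibility: w0Rw0

Yes, satisfiable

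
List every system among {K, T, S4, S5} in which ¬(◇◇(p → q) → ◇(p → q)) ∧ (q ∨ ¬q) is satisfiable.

S4-tableau for the formula:
1. ¬(◇◇(p → q) → ◇(p → q)) ∧ (q ∨ ¬q), 0
2. ¬(◇◇(p → q) → ◇(p → q)), 0
3. q ∨ ¬q, 0
4. ◇◇(p → q), 0
5. ¬◇(p → q), 0
6. ¬(p → q), 0
7. p, 0
8. ¬q, 0
9. ◇(p → q), 1
10. ¬(p → q), 1
11. p, 1
12. ¬q, 1
13. p → q, 2
14. ¬(p → q), 2
15. p, 2
16. ¬q, 2
17. q, 2
Accessibility: 0R0, 0R1, 0R2, 1R1, 1R2, 2R2
Branch closes: q and ¬q both at 2.
Every branch closes (one shown): unsatisfiable in S4, hence also in S5 (every S5-frame is an S4-frame).
T-tableau for the formula:
1. ¬(◇◇(p → q) → ◇(p → q)) ∧ (q ∨ ¬q), 0
2. ¬(◇◇(p → q) → ◇(p → q)), 0
3. q ∨ ¬q, 0
4. ◇◇(p → q), 0
5. ¬◇(p → q), 0
6. ¬(p → q), 0
7. p, 0
8. ¬q, 0
9. ◇(p → q), 1
10. ¬(p → q), 1
11. p, 1
12. ¬q, 1
13. p → q, 2
14. q, 2
Accessibility: 0R0, 0R1, 1R1, 1R2, 2R2
Complete open branch: satisfiable in T, hence also in K (this T-model is also a K-model).

K, T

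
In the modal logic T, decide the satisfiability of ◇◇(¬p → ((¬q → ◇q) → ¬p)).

Yes, satisfiable

1. ◇◇(¬p → ((¬q → ◇q) → ¬p)), u
2. ◇(¬p → ((¬q → ◇q) → ¬p)), v   [◇-rule on 1: fresh world v, uRv]
3. ¬p → ((¬q → ◇q) → ¬p), w   [◇-rule on 2: fresh world w, vRw]
4. (¬q → ◇q) → ¬p, w   [→-rule on 3 (branches; this branch)]
5. ¬p, w   [→-rule on 4 (branches; this branch)]
Accessibility: uRu, uRv, vRv, vRw, wRw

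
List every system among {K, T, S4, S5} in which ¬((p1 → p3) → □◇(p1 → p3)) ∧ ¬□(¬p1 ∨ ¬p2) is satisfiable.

K, T, S4

S4-tableau for the formula:
1. ¬((p1 → p3) → □◇(p1 → p3)) ∧ ¬□(¬p1 ∨ ¬p2), 0
2. ¬((p1 → p3) → □◇(p1 → p3)), 0   [∧-rule on 1]
3. ¬□(¬p1 ∨ ¬p2), 0   [∧-rule on 1]
4. p1 → p3, 0   [¬→-rule on 2]
5. ¬□◇(p1 → p3), 0   [¬→-rule on 2]
6. p3, 0   [→-rule on 4 (branches; this branch)]
7. ¬(¬p1 ∨ ¬p2), 1   [¬□-rule on 3: fresh world 1, 0R1]
8. p1, 1   [¬∨-rule on 7]
9. p2, 1   [¬∨-rule on 7]
10. ¬◇(p1 → p3), 2   [¬□-rule on 5: fresh world 2, 0R2]
11. ¬(p1 → p3), 2   [¬◇-rule on 10 via 2R2]
12. p1, 2   [¬→-rule on 11]
13. ¬p3, 2   [¬→-rule on 11]
Accessibility: 0R0, 0R1, 0R2, 1R1, 2R2
Complete open branch: satisfiable in S4, hence also in K, T (this S4-model is also a K-model and a T-model).
S5-tableau for the formula:
1. ¬((p1 → p3) → □◇(p1 → p3)) ∧ ¬□(¬p1 ∨ ¬p2), 0
2. ¬((p1 → p3) → □◇(p1 → p3)), 0   [∧-rule on 1]
3. ¬□(¬p1 ∨ ¬p2), 0   [∧-rule on 1]
4. p1 → p3, 0   [¬→-rule on 2]
5. ¬□◇(p1 → p3), 0   [¬→-rule on 2]
6. p3, 0   [→-rule on 4 (branches; this branch)]
7. ¬(¬p1 ∨ ¬p2), 1   [¬□-rule on 3: fresh world 1, 0R1]
8. p1, 1   [¬∨-rule on 7]
9. p2, 1   [¬∨-rule on 7]
10. ¬◇(p1 → p3), 2   [¬□-rule on 5: fresh world 2, 0R2]
11. ¬(p1 → p3), 0   [¬◇-rule on 10 via 2R0]
12. p1, 0   [¬→-rule on 11]
13. ¬p3, 0   [¬→-rule on 11]
Accessibility: 0R0, 0R1, 0R2, 1R0, 1R1, 1R2, 2R0, 2R1, 2R2
Branch closes: p3 and ¬p3 both at 0.
Every branch closes (one shown): unsatisfiable in S5.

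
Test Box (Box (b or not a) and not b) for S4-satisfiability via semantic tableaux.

1. Box (Box (b or not a) and not b), 0
2. Box (b or not a) and not b, 0
3. Box (b or not a), 0
4. not b, 0
5. b or not a, 0
6. not a, 0
Accessibility: 0R0

Satisfiable (open branch found)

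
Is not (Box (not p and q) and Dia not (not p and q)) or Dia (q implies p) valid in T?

Valid in T

Tableau for the negation not (not (Box (not p and q) and Dia not (not p and q)) or Dia (q implies p)):
1. not (not (Box (not p and q) and Dia not (not p and q)) or Dia (q implies p)), 0
2. Box (not p and q) and Dia not (not p and q), 0
3. not Dia (q implies p), 0
4. Box (not p and q), 0
5. Dia not (not p and q), 0
6. not (q implies p), 0
7. q, 0
8. not p, 0
9. not p and q, 0
10. not (not p and q), 1
11. not (q implies p), 1
12. q, 1
13. not p, 1
14. not p and q, 1
15. not q, 1
Accessibility: 0R0, 0R1, 1R1
Branch closes: q and not q both at 1.
Every branch of the negation's tableau closes; the branch above is one of them.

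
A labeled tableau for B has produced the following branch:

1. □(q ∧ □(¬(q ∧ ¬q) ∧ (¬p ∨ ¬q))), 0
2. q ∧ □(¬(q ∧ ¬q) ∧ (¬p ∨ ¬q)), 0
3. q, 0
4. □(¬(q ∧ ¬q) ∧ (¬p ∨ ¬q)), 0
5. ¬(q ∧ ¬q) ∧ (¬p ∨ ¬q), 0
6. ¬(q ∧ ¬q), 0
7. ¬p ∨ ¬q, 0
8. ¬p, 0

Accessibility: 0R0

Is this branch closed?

No, open

No world carries both an atom and its negation.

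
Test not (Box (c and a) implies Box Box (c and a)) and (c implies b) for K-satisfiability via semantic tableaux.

Satisfiable (open branch found)

1. not (Box (c and a) implies Box Box (c and a)) and (c implies b), 0
2. not (Box (c and a) implies Box Box (c and a)), 0
3. c implies b, 0
4. Box (c and a), 0
5. not Box Box (c and a), 0
6. b, 0
7. not Box (c and a), 1
8. c and a, 1
9. c, 1
10. a, 1
11. not (c and a), 2
12. not a, 2
Accessibility: 0R1, 1R2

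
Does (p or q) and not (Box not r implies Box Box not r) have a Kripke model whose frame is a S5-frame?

Unsatisfiable (every branch closes)

1. (p or q) and not (Box not r implies Box Box not r), 0
2. p or q, 0
3. not (Box not r implies Box Box not r), 0
4. Box not r, 0
5. not Box Box not r, 0
6. not r, 0
7. q, 0
8. not Box not r, 1
9. not r, 1
10. r, 2
11. not r, 2
Accessibility: 0R0, 0R1, 0R2, 1R0, 1R1, 1R2, 2R0, 2R1, 2R2
Branch closes: r and not r both at 2.
(One branch shown.) All branches close.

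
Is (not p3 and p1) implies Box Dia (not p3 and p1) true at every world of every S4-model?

Not valid

Tableau for the negation not ((not p3 and p1) implies Box Dia (not p3 and p1)):
1. not ((not p3 and p1) implies Box Dia (not p3 and p1)), 0
2. not p3 and p1, 0
3. not Box Dia (not p3 and p1), 0
4. not p3, 0
5. p1, 0
6. not Dia (not p3 and p1), 1
7. not (not p3 and p1), 1
8. not p1, 1
Accessibility: 0R0, 0R1, 1R1
The negation has an open branch (countermodel exists).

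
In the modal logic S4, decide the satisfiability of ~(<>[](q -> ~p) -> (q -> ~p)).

1. ~(<>[](q -> ~p) -> (q -> ~p)), w0
2. <>[](q -> ~p), w0
3. ~(q -> ~p), w0
4. q, w0
5. p, w0
6. [](q -> ~p), w1
7. q -> ~p, w1
8. ~p, w1
Accessibility: w0Rw0, w0Rw1, w1Rw1

Yes, satisfiable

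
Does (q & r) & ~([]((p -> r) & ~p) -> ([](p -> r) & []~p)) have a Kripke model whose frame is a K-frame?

Unsatisfiable

1. (q & r) & ~([]((p -> r) & ~p) -> ([](p -> r) & []~p)), u
2. q & r, u
3. ~([]((p -> r) & ~p) -> ([](p -> r) & []~p)), u
4. q, u
5. r, u
6. []((p -> r) & ~p), u
7. ~([](p -> r) & []~p), u
8. ~[](p -> r), u
9. ~(p -> r), v
10. p, v
11. ~r, v
12. (p -> r) & ~p, v
13. p -> r, v
14. ~p, v
Accessibility: uRv
Branch closes: p and ~p both at v.
(One branch shown.) All branches close.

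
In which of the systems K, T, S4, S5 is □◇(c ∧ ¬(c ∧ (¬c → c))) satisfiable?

T-tableau for the formula:
1. □◇(c ∧ ¬(c ∧ (¬c → c))), u
2. ◇(c ∧ ¬(c ∧ (¬c → c))), u
3. c ∧ ¬(c ∧ (¬c → c)), v
4. c, v
5. ¬(c ∧ (¬c → c)), v
6. ◇(c ∧ ¬(c ∧ (¬c → c))), v
7. ¬(¬c → c), v
8. ¬c, v
Accessibility: uRu, uRv, vRv
Branch closes: c and ¬c both at v.
Every branch closes (one shown): unsatisfiable in T, hence also in S4, S5 (every S4/S5-frame is a T-frame).
K-tableau for the formula:
1. □◇(c ∧ ¬(c ∧ (¬c → c))), u
Complete open branch: satisfiable in K.

K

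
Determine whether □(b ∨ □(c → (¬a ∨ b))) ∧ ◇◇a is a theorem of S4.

Tableau for the negation ¬(□(b ∨ □(c → (¬a ∨ b))) ∧ ◇◇a):
1. ¬(□(b ∨ □(c → (¬a ∨ b))) ∧ ◇◇a), u
2. ¬◇◇a, u
3. ¬◇a, u
4. ¬a, u
Accessibility: uRu
The negation has an open branch (countermodel exists).

Not valid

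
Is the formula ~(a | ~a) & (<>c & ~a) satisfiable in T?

1. ~(a | ~a) & (<>c & ~a), w0
2. ~(a | ~a), w0
3. <>c & ~a, w0
4. ~a, w0
5. a, w0
Accessibility: w0Rw0
Branch closes: a and ~a both at w0.
Every branch closes; the branch above is one of them.

Unsatisfiable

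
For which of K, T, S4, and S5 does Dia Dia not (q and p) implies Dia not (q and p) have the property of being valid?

S4-tableau for the negation not (Dia Dia not (q and p) implies Dia not (q and p)):
1. not (Dia Dia not (q and p) implies Dia not (q and p)), u
2. Dia Dia not (q and p), u   [neg-implies-rule on 1]
3. not Dia not (q and p), u   [neg-implies-rule on 1]
4. q and p, u   [neg-Dia-rule on 3 via uRu]
5. q, u   [and-rule on 4]
6. p, u   [and-rule on 4]
7. Dia not (q and p), v   [Dia-rule on 2: fresh world v, uRv]
8. q and p, v   [neg-Dia-rule on 3 via uRv]
9. q, v   [and-rule on 8]
10. p, v   [and-rule on 8]
11. not (q and p), w   [Dia-rule on 7: fresh world w, vRw]
12. q and p, w   [neg-Dia-rule on 3 via uRw]
13. q, w   [and-rule on 12]
14. p, w   [and-rule on 12]
15. not p, w   [neg-and-rule on 11 (branches; this branch)]
Accessibility: uRu, uRv, uRw, vRv, vRw, wRw
Branch closes: p and not p both at w.
Every branch closes (one shown): valid in S4, hence also in S5 (every theorem of S4 is a theorem of S5).
T-tableau for the negation not (Dia Dia not (q and p) implies Dia not (q and p)):
1. not (Dia Dia not (q and p) implies Dia not (q and p)), u
2. Dia Dia not (q and p), u   [neg-implies-rule on 1]
3. not Dia not (q and p), u   [neg-implies-rule on 1]
4. q and p, u   [neg-Dia-rule on 3 via uRu]
5. q, u   [and-rule on 4]
6. p, u   [and-rule on 4]
7. Dia not (q and p), v   [Dia-rule on 2: fresh world v, uRv]
8. q and p, v   [neg-Dia-rule on 3 via uRv]
9. q, v   [and-rule on 8]
10. p, v   [and-rule on 8]
11. not (q and p), w   [Dia-rule on 7: fresh world w, vRw]
12. not p, w   [neg-and-rule on 11 (branches; this branch)]
Accessibility: uRu, uRv, vRv, vRw, wRw
Complete open branch: countermodel on a T-frame, so not valid in T, nor in K (the same frame is also a K-frame).

S4, S5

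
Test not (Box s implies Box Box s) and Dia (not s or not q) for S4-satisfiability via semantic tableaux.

Unsatisfiable

1. not (Box s implies Box Box s) and Dia (not s or not q), w0
2. not (Box s implies Box Box s), w0   [and-rule on 1]
3. Dia (not s or not q), w0   [and-rule on 1]
4. Box s, w0   [neg-implies-rule on 2]
5. not Box Box s, w0   [neg-implies-rule on 2]
6. s, w0   [Box-rule on 4 via w0Rw0]
7. not s or not q, w1   [Dia-rule on 3: fresh world w1, w0Rw1]
8. s, w1   [Box-rule on 4 via w0Rw1]
9. not q, w1   [or-rule on 7 (branches; this branch)]
10. not Box s, w2   [neg-Box-rule on 5: fresh world w2, w0Rw2]
11. s, w2   [Box-rule on 4 via w0Rw2]
12. not s, w3   [neg-Box-rule on 10: fresh world w3, w2Rw3]
13. s, w3   [Box-rule on 4 via w0Rw3]
Accessibility: w0Rw0, w0Rw1, w0Rw2, w0Rw3, w1Rw1, w2Rw2, w2Rw3, w3Rw3
Branch closes: s and not s both at w3.
(One branch shown.) All branches close.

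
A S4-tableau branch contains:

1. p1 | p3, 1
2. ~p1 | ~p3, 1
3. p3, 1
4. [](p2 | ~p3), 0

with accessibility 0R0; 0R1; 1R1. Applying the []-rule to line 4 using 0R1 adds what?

p2 | ~p3, 1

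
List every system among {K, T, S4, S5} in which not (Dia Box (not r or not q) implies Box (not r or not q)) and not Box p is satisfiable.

S5-tableau for the formula:
1. not (Dia Box (not r or not q) implies Box (not r or not q)) and not Box p, u
2. not (Dia Box (not r or not q) implies Box (not r or not q)), u   [and-rule on 1]
3. not Box p, u   [and-rule on 1]
4. Dia Box (not r or not q), u   [neg-implies-rule on 2]
5. not Box (not r or not q), u   [neg-implies-rule on 2]
6. not p, v   [neg-Box-rule on 3: fresh world v, uRv]
7. Box (not r or not q), w   [Dia-rule on 4: fresh world w, uRw]
8. not r or not q, u   [Box-rule on 7 via wRu]
9. not r or not q, v   [Box-rule on 7 via wRv]
10. not r or not q, w   [Box-rule on 7 via wRw]
11. not q, u   [or-rule on 8 (branches; this branch)]
12. not q, v   [or-rule on 9 (branches; this branch)]
13. not q, w   [or-rule on 10 (branches; this branch)]
14. not (not r or not q), x   [neg-Box-rule on 5: fresh world x, uRx]
15. r, x   [neg-or-rule on 14]
16. q, x   [neg-or-rule on 14]
17. not r or not q, x   [Box-rule on 7 via wRx]
18. not q, x   [or-rule on 17 (branches; this branch)]
Accessibility: uRu, uRv, uRw, uRx, vRu, vRv, vRw, vRx, wRu, wRv, wRw, wRx, xRu, xRv, xRw, xRx
Branch closes: q and not q both at x.
Every branch closes (one shown): unsatisfiable in S5.
S4-tableau for the formula:
1. not (Dia Box (not r or not q) implies Box (not r or not q)) and not Box p, u
2. not (Dia Box (not r or not q) implies Box (not r or not q)), u   [and-rule on 1]
3. not Box p, u   [and-rule on 1]
4. Dia Box (not r or not q), u   [neg-implies-rule on 2]
5. not Box (not r or not q), u   [neg-implies-rule on 2]
6. not p, v   [neg-Box-rule on 3: fresh world v, uRv]
7. Box (not r or not q), w   [Dia-rule on 4: fresh world w, uRw]
8. not r or not q, w   [Box-rule on 7 via wRw]
9. not q, w   [or-rule on 8 (branches; this branch)]
10. not (not r or not q), x   [neg-Box-rule on 5: fresh world x, uRx]
11. r, x   [neg-or-rule on 10]
12. q, x   [neg-or-rule on 10]
Accessibility: uRu, uRv, uRw, uRx, vRv, wRw, xRx
Complete open branch: satisfiable in S4, hence also in K, T (this S4-model is also a K-model and a T-model).

K, T, S4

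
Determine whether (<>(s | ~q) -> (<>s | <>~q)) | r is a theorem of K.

Yes, valid

Tableau for the negation ~((<>(s | ~q) -> (<>s | <>~q)) | r):
1. ~((<>(s | ~q) -> (<>s | <>~q)) | r), w0
2. ~(<>(s | ~q) -> (<>s | <>~q)), w0
3. ~r, w0
4. <>(s | ~q), w0
5. ~(<>s | <>~q), w0
6. ~<>s, w0
7. ~<>~q, w0
8. s | ~q, w1
9. ~s, w1
10. q, w1
11. ~q, w1
Accessibility: w0Rw1
Branch closes: q and ~q both at w1.
Every branch of the negation's tableau closes; the branch above is one of them.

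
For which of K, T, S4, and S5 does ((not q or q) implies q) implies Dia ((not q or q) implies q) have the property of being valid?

T, S4, S5

K-tableau for the negation not (((not q or q) implies q) implies Dia ((not q or q) implies q)):
1. not (((not q or q) implies q) implies Dia ((not q or q) implies q)), w0
2. (not q or q) implies q, w0
3. not Dia ((not q or q) implies q), w0
4. q, w0
Complete open branch: countermodel on a K-frame, so not valid in K.
T-tableau for the negation not (((not q or q) implies q) implies Dia ((not q or q) implies q)):
1. not (((not q or q) implies q) implies Dia ((not q or q) implies q)), w0
2. (not q or q) implies q, w0
3. not Dia ((not q or q) implies q), w0
4. not ((not q or q) implies q), w0
5. not q or q, w0
6. not q, w0
7. not (not q or q), w0
8. q, w0
Accessibility: w0Rw0
Branch closes: q and not q both at w0.
Every branch closes (one shown): valid in T, hence also in S4, S5 (every theorem of T is a theorem of S4 and S5).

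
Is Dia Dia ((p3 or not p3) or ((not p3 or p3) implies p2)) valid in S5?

Yes, valid

Tableau for the negation not Dia Dia ((p3 or not p3) or ((not p3 or p3) implies p2)):
1. not Dia Dia ((p3 or not p3) or ((not p3 or p3) implies p2)), u
2. not Dia ((p3 or not p3) or ((not p3 or p3) implies p2)), u   [neg-Dia-rule on 1 via uRu]
3. not ((p3 or not p3) or ((not p3 or p3) implies p2)), u   [neg-Dia-rule on 2 via uRu]
4. not (p3 or not p3), u   [neg-or-rule on 3]
5. not ((not p3 or p3) implies p2), u   [neg-or-rule on 3]
6. not p3, u   [neg-or-rule on 4]
7. p3, u   [neg-or-rule on 4]
Accessibility: uRu
Branch closes: p3 and not p3 both at u.
All branches of the negation close; one closing branch shown above.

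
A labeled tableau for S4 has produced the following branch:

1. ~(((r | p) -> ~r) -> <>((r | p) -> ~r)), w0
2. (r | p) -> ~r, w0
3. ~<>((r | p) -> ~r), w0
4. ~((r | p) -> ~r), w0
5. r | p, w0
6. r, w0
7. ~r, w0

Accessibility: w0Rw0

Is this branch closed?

Closed

Both r and ~r appear at w0.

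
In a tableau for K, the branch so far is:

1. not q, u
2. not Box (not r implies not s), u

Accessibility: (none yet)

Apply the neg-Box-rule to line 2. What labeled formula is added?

a fresh world v with uRv, and not (not r implies not s) at v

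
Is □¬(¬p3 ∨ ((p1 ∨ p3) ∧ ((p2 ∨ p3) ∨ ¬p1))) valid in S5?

Invalid (countermodel exists)

Tableau for the negation ¬□¬(¬p3 ∨ ((p1 ∨ p3) ∧ ((p2 ∨ p3) ∨ ¬p1))):
1. ¬□¬(¬p3 ∨ ((p1 ∨ p3) ∧ ((p2 ∨ p3) ∨ ¬p1))), u
2. ¬p3 ∨ ((p1 ∨ p3) ∧ ((p2 ∨ p3) ∨ ¬p1)), v
3. (p1 ∨ p3) ∧ ((p2 ∨ p3) ∨ ¬p1), v
4. p1 ∨ p3, v
5. (p2 ∨ p3) ∨ ¬p1, v
6. p3, v
7. ¬p1, v
Accessibility: uRu, uRv, vRu, vRv
The negation has an open branch (countermodel exists).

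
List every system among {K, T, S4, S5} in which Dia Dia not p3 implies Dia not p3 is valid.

S4-tableau for the negation not (Dia Dia not p3 implies Dia not p3):
1. not (Dia Dia not p3 implies Dia not p3), w0
2. Dia Dia not p3, w0
3. not Dia not p3, w0
4. p3, w0
5. Dia not p3, w1
6. p3, w1
7. not p3, w2
8. p3, w2
Accessibility: w0Rw0, w0Rw1, w0Rw2, w1Rw1, w1Rw2, w2Rw2
Branch closes: p3 and not p3 both at w2.
Every branch closes (one shown): valid in S4, hence also in S5 (every theorem of S4 is a theorem of S5).
T-tableau for the negation not (Dia Dia not p3 implies Dia not p3):
1. not (Dia Dia not p3 implies Dia not p3), w0
2. Dia Dia not p3, w0
3. not Dia not p3, w0
4. p3, w0
5. Dia not p3, w1
6. p3, w1
7. not p3, w2
Accessibility: w0Rw0, w0Rw1, w1Rw1, w1Rw2, w2Rw2
Complete open branch: countermodel on a T-frame, so not valid in T, nor in K (the same frame is also a K-frame).

S4, S5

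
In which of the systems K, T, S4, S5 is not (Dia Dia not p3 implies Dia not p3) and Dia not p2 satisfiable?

K, T

T-tableau for the formula:
1. not (Dia Dia not p3 implies Dia not p3) and Dia not p2, w0
2. not (Dia Dia not p3 implies Dia not p3), w0
3. Dia not p2, w0
4. Dia Dia not p3, w0
5. not Dia not p3, w0
6. p3, w0
7. not p2, w1
8. p3, w1
9. Dia not p3, w2
10. p3, w2
11. not p3, w3
Accessibility: w0Rw0, w0Rw1, w0Rw2, w1Rw1, w2Rw2, w2Rw3, w3Rw3
Complete open branch: satisfiable in T, hence also in K (this T-model is also a K-model).
S4-tableau for the formula:
1. not (Dia Dia not p3 implies Dia not p3) and Dia not p2, w0
2. not (Dia Dia not p3 implies Dia not p3), w0
3. Dia not p2, w0
4. Dia Dia not p3, w0
5. not Dia not p3, w0
6. p3, w0
7. not p2, w1
8. p3, w1
9. Dia not p3, w2
10. p3, w2
11. not p3, w3
12. p3, w3
Accessibility: w0Rw0, w0Rw1, w0Rw2, w0Rw3, w1Rw1, w2Rw2, w2Rw3, w3Rw3
Branch closes: p3 and not p3 both at w3.
Every branch closes (one shown): unsatisfiable in S4, hence also in S5 (every S5-frame is an S4-frame).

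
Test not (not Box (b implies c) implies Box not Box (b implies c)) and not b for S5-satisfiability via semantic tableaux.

1. not (not Box (b implies c) implies Box not Box (b implies c)) and not b, w0
2. not (not Box (b implies c) implies Box not Box (b implies c)), w0   [and-rule on 1]
3. not b, w0   [and-rule on 1]
4. not Box (b implies c), w0   [neg-implies-rule on 2]
5. not Box not Box (b implies c), w0   [neg-implies-rule on 2]
6. not (b implies c), w1   [neg-Box-rule on 4: fresh world w1, w0Rw1]
7. b, w1   [neg-implies-rule on 6]
8. not c, w1   [neg-implies-rule on 6]
9. Box (b implies c), w2   [neg-Box-rule on 5: fresh world w2, w0Rw2]
10. b implies c, w0   [Box-rule on 9 via w2Rw0]
11. b implies c, w1   [Box-rule on 9 via w2Rw1]
12. b implies c, w2   [Box-rule on 9 via w2Rw2]
13. c, w0   [implies-rule on 10 (branches; this branch)]
14. c, w1   [implies-rule on 11 (branches; this branch)]
Accessibility: w0Rw0, w0Rw1, w0Rw2, w1Rw0, w1Rw1, w1Rw2, w2Rw0, w2Rw1, w2Rw2
Branch closes: c and not c both at w1.
All branches of the tableau close; one closing branch shown above.

Unsatisfiable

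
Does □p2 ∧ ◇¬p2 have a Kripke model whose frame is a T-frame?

No, unsatisfiable

1. □p2 ∧ ◇¬p2, w0
2. □p2, w0
3. ◇¬p2, w0
4. p2, w0
5. ¬p2, w1
6. p2, w1
Accessibility: w0Rw0, w0Rw1, w1Rw1
Branch closes: p2 and ¬p2 both at w1.
(One branch shown.) All branches close.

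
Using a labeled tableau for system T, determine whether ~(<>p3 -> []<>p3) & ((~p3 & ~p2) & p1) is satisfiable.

Yes, satisfiable

1. ~(<>p3 -> []<>p3) & ((~p3 & ~p2) & p1), w0
2. ~(<>p3 -> []<>p3), w0
3. (~p3 & ~p2) & p1, w0
4. <>p3, w0
5. ~[]<>p3, w0
6. ~p3 & ~p2, w0
7. p1, w0
8. ~p3, w0
9. ~p2, w0
10. p3, w1
11. ~<>p3, w2
12. ~p3, w2
Accessibility: w0Rw0, w0Rw1, w0Rw2, w1Rw1, w2Rw2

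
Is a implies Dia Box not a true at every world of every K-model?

Tableau for the negation not (a implies Dia Box not a):
1. not (a implies Dia Box not a), 0
2. a, 0
3. not Dia Box not a, 0
The negation has an open branch (countermodel exists).

Not valid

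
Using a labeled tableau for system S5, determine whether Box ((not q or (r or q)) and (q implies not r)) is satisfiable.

1. Box ((not q or (r or q)) and (q implies not r)), 0
2. (not q or (r or q)) and (q implies not r), 0
3. not q or (r or q), 0
4. q implies not r, 0
5. r or q, 0
6. not r, 0
7. q, 0
Accessibility: 0R0

Satisfiable (open branch found)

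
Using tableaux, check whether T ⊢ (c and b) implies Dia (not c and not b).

Tableau for the negation not ((c and b) implies Dia (not c and not b)):
1. not ((c and b) implies Dia (not c and not b)), 0
2. c and b, 0
3. not Dia (not c and not b), 0
4. c, 0
5. b, 0
6. not (not c and not b), 0
Accessibility: 0R0
The negation has an open branch (countermodel exists).

No, not valid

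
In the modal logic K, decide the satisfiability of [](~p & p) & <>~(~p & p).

Unsatisfiable (every branch closes)

1. [](~p & p) & <>~(~p & p), u
2. [](~p & p), u
3. <>~(~p & p), u
4. ~(~p & p), v
5. ~p & p, v
6. ~p, v
7. p, v
Accessibility: uRv
Branch closes: p and ~p both at v.
Every branch closes; the branch above is one of them.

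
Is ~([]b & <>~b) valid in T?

Valid

Tableau for the negation []b & <>~b:
1. []b & <>~b, w0
2. []b, w0
3. <>~b, w0
4. b, w0
5. ~b, w1
6. b, w1
Accessibility: w0Rw0, w0Rw1, w1Rw1
Branch closes: b and ~b both at w1.
All branches of the negation close; one closing branch shown above.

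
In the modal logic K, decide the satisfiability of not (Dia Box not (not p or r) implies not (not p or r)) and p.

1. not (Dia Box not (not p or r) implies not (not p or r)) and p, w0
2. not (Dia Box not (not p or r) implies not (not p or r)), w0
3. p, w0
4. Dia Box not (not p or r), w0
5. not p or r, w0
6. r, w0
7. Box not (not p or r), w1
Accessibility: w0Rw1

Yes, satisfiable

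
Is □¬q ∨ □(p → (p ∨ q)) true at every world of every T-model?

Tableau for the negation ¬(□¬q ∨ □(p → (p ∨ q))):
1. ¬(□¬q ∨ □(p → (p ∨ q))), 0
2. ¬□¬q, 0
3. ¬□(p → (p ∨ q)), 0
4. q, 1
5. ¬(p → (p ∨ q)), 2
6. p, 2
7. ¬(p ∨ q), 2
8. ¬p, 2
9. ¬q, 2
Accessibility: 0R0, 0R1, 0R2, 1R1, 2R2
Branch closes: p and ¬p both at 2.
Every branch of the negation's tableau closes; the branch above is one of them.

Valid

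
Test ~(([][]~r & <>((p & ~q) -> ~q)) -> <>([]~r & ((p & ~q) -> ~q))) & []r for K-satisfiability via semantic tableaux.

1. ~(([][]~r & <>((p & ~q) -> ~q)) -> <>([]~r & ((p & ~q) -> ~q))) & []r, 0
2. ~(([][]~r & <>((p & ~q) -> ~q)) -> <>([]~r & ((p & ~q) -> ~q))), 0
3. []r, 0
4. [][]~r & <>((p & ~q) -> ~q), 0
5. ~<>([]~r & ((p & ~q) -> ~q)), 0
6. [][]~r, 0
7. <>((p & ~q) -> ~q), 0
8. (p & ~q) -> ~q, 1
9. r, 1
10. ~([]~r & ((p & ~q) -> ~q)), 1
11. []~r, 1
12. ~(p & ~q), 1
13. ~[]~r, 1
14. q, 1
15. r, 2
16. ~r, 2
Accessibility: 0R1, 1R2
Branch closes: r and ~r both at 2.
(One branch shown.) All branches close.

Unsatisfiable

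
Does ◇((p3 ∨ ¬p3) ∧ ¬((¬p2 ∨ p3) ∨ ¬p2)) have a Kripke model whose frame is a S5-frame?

1. ◇((p3 ∨ ¬p3) ∧ ¬((¬p2 ∨ p3) ∨ ¬p2)), u
2. (p3 ∨ ¬p3) ∧ ¬((¬p2 ∨ p3) ∨ ¬p2), v
3. p3 ∨ ¬p3, v
4. ¬((¬p2 ∨ p3) ∨ ¬p2), v
5. ¬(¬p2 ∨ p3), v
6. p2, v
7. ¬p3, v
Accessibility: uRu, uRv, vRu, vRv

Satisfiable (open branch found)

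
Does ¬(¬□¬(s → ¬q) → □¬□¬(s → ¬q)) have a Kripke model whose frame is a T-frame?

1. ¬(¬□¬(s → ¬q) → □¬□¬(s → ¬q)), w0
2. ¬□¬(s → ¬q), w0
3. ¬□¬□¬(s → ¬q), w0
4. s → ¬q, w1
5. ¬q, w1
6. □¬(s → ¬q), w2
7. ¬(s → ¬q), w2
8. s, w2
9. q, w2
Accessibility: w0Rw0, w0Rw1, w0Rw2, w1Rw1, w2Rw2

Satisfiable (open branch found)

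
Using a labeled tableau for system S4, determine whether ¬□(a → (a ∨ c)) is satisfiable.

1. ¬□(a → (a ∨ c)), w0
2. ¬(a → (a ∨ c)), w1
3. a, w1
4. ¬(a ∨ c), w1
5. ¬a, w1
6. ¬c, w1
Accessibility: w0Rw0, w0Rw1, w1Rw1
Branch closes: a and ¬a both at w1.
All branches of the tableau close; one closing branch shown above.

Unsatisfiable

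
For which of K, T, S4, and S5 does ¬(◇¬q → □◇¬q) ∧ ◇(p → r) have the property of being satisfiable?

K, T, S4

S4-tableau for the formula:
1. ¬(◇¬q → □◇¬q) ∧ ◇(p → r), w0
2. ¬(◇¬q → □◇¬q), w0   [∧-rule on 1]
3. ◇(p → r), w0   [∧-rule on 1]
4. ◇¬q, w0   [¬→-rule on 2]
5. ¬□◇¬q, w0   [¬→-rule on 2]
6. p → r, w1   [◇-rule on 3: fresh world w1, w0Rw1]
7. r, w1   [→-rule on 6 (branches; this branch)]
8. ¬q, w2   [◇-rule on 4: fresh world w2, w0Rw2]
9. ¬◇¬q, w3   [¬□-rule on 5: fresh world w3, w0Rw3]
10. q, w3   [¬◇-rule on 9 via w3Rw3]
Accessibility: w0Rw0, w0Rw1, w0Rw2, w0Rw3, w1Rw1, w2Rw2, w3Rw3
Complete open branch: satisfiable in S4, hence also in K, T (this S4-model is also a K-model and a T-model).
S5-tableau for the formula:
1. ¬(◇¬q → □◇¬q) ∧ ◇(p → r), w0
2. ¬(◇¬q → □◇¬q), w0   [∧-rule on 1]
3. ◇(p → r), w0   [∧-rule on 1]
4. ◇¬q, w0   [¬→-rule on 2]
5. ¬□◇¬q, w0   [¬→-rule on 2]
6. p → r, w1   [◇-rule on 3: fresh world w1, w0Rw1]
7. r, w1   [→-rule on 6 (branches; this branch)]
8. ¬q, w2   [◇-rule on 4: fresh world w2, w0Rw2]
9. ¬◇¬q, w3   [¬□-rule on 5: fresh world w3, w0Rw3]
10. q, w0   [¬◇-rule on 9 via w3Rw0]
11. q, w1   [¬◇-rule on 9 via w3Rw1]
12. q, w2   [¬◇-rule on 9 via w3Rw2]
Accessibility: w0Rw0, w0Rw1, w0Rw2, w0Rw3, w1Rw0, w1Rw1, w1Rw2, w1Rw3, w2Rw0, w2Rw1, w2Rw2, w2Rw3, w3Rw0, w3Rw1, w3Rw2, w3Rw3
Branch closes: q and ¬q both at w2.
Every branch closes (one shown): unsatisfiable in S5.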